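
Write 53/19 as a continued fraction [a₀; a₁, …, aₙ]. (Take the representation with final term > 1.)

[2; 1, 3, 1, 3]

53 = 2·19 + 15
19 = 1·15 + 4
15 = 3·4 + 3
4 = 1·3 + 1
3 = 3·1 + 0  (stop)
So 53/19 = [2; 1, 3, 1, 3].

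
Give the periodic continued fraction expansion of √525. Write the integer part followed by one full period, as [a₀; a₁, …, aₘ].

a₀ = ⌊√525⌋ = 22.
With m₀=0, d₀=1 and mₖ₊₁ = dₖaₖ − mₖ, dₖ₊₁ = (n − mₖ₊₁²)/dₖ, aₖ₊₁ = ⌊(a₀+mₖ₊₁)/dₖ₊₁⌋:
  k=1: m=22, d=41, a=1
  k=2: m=19, d=4, a=10
  k=3: m=21, d=21, a=2
  k=4: m=21, d=4, a=10
  k=5: m=19, d=41, a=1
  k=6: m=22, d=1, a=44
d=1 and a=2a₀=44 at k=6, so the next step gives (m, d) = (22, 41) again — its k=1 value — and the period has length 6.

[22; 1, 10, 2, 10, 1, 44]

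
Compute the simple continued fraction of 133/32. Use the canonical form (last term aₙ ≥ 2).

[4; 6, 2, 2]

133 = 4×32 + 5
32 = 6×5 + 2
5 = 2×2 + 1
2 = 2×1 + 0  (stop)
So 133/32 = [4; 6, 2, 2].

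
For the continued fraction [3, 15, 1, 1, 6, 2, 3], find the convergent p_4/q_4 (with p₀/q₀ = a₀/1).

Using pₖ = aₖpₖ₋₁ + pₖ₋₂, qₖ = aₖqₖ₋₁ + qₖ₋₂ (with p₋₁=1, p₋₂=0, q₋₁=0, q₋₂=1):
  k=0: a=3, p=3, q=1
  k=1: a=15, p=46, q=15
  k=2: a=1, p=49, q=16
  k=3: a=1, p=95, q=31
  k=4: a=6, p=619, q=202

619/202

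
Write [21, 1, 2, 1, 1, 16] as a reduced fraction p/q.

Using pₖ = aₖpₖ₋₁ + pₖ₋₂ and qₖ = aₖqₖ₋₁ + qₖ₋₂:
  k=0: a=21, p=21, q=1
  k=1: a=1, p=22, q=1
  k=2: a=2, p=65, q=3
  k=3: a=1, p=87, q=4
  k=4: a=1, p=152, q=7
  k=5: a=16, p=2519, q=116

2519/116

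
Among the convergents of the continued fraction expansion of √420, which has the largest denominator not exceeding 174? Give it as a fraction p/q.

3361/164

√420 = [20; 2, 40, …] (period length 2).
Convergents:
  p_0/q_0 = 20/1
  p_1/q_1 = 41/2
  p_2/q_2 = 1660/81
  p_3/q_3 = 3361/164
  p_4/q_4 = 136100/6641
q_3 = 164 ≤ 174 < 6641 = q_4, so the answer is 3361/164.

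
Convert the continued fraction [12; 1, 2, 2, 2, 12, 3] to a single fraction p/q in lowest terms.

8259/650

Fold from the inside: start with 3/1.
  12 + 1/3 = 37/3
  2 + 3/37 = 77/37
  2 + 37/77 = 191/77
  2 + 77/191 = 459/191
  1 + 191/459 = 650/459
  12 + 459/650 = 8259/650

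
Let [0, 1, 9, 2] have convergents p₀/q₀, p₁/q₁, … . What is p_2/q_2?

9/10

Using pₖ = aₖpₖ₋₁ + pₖ₋₂, qₖ = aₖqₖ₋₁ + qₖ₋₂ (with p₋₁=1, p₋₂=0, q₋₁=0, q₋₂=1):
  k=0: a=0, p=0, q=1
  k=1: a=1, p=1, q=1
  k=2: a=9, p=9, q=10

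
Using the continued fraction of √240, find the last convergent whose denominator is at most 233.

1921/124

√240 = [15; 2, 30, …] (period length 2).
Convergents:
  p_0/q_0 = 15/1
  p_1/q_1 = 31/2
  p_2/q_2 = 945/61
  p_3/q_3 = 1921/124
  p_4/q_4 = 58575/3781
q_3 = 124 ≤ 233 < 3781 = q_4, so the answer is 1921/124.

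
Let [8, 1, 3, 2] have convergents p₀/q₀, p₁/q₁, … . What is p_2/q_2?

35/4

Using pₖ = aₖpₖ₋₁ + pₖ₋₂, qₖ = aₖqₖ₋₁ + qₖ₋₂ (with p₋₁=1, p₋₂=0, q₋₁=0, q₋₂=1):
  k=0: a=8, p=8, q=1
  k=1: a=1, p=9, q=1
  k=2: a=3, p=35, q=4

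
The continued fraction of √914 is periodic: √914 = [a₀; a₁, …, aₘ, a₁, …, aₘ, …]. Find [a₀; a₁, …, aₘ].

[30; 4, 3, 3, 4, 60]

a₀ = ⌊√914⌋ = 30.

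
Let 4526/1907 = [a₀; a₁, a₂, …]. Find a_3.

4526 = 2·1907 + 712   →  a_0 = 2
1907 = 2·712 + 483   →  a_1 = 2
712 = 1·483 + 229   →  a_2 = 1
483 = 2·229 + 25   →  a_3 = 2

2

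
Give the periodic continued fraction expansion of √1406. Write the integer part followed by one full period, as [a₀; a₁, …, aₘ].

[37; 2, 74]

a₀ = ⌊√1406⌋ = 37.
With m₀=0, d₀=1 and mₖ₊₁ = dₖaₖ − mₖ, dₖ₊₁ = (n − mₖ₊₁²)/dₖ, aₖ₊₁ = ⌊(a₀+mₖ₊₁)/dₖ₊₁⌋:
  k=1: m=37, d=37, a=2
  k=2: m=37, d=1, a=74
d=1 and a=2a₀=74 at k=2, so the next step gives (m, d) = (37, 37) again — its k=1 value — and the period has length 2.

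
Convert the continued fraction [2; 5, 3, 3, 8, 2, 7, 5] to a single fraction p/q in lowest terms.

Using pₖ = aₖpₖ₋₁ + pₖ₋₂ and qₖ = aₖqₖ₋₁ + qₖ₋₂:
  k=0: a=2, p=2, q=1
  k=1: a=5, p=11, q=5
  k=2: a=3, p=35, q=16
  k=3: a=3, p=116, q=53
  k=4: a=8, p=963, q=440
  k=5: a=2, p=2042, q=933
  k=6: a=7, p=15257, q=6971
  k=7: a=5, p=78327, q=35788

78327/35788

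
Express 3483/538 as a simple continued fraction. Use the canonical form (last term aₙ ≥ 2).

3483 = 6×538 + 255
538 = 2×255 + 28
255 = 9×28 + 3
28 = 9×3 + 1
3 = 3×1 + 0  (stop)
So 3483/538 = [6; 2, 9, 9, 3].

[6; 2, 9, 9, 3]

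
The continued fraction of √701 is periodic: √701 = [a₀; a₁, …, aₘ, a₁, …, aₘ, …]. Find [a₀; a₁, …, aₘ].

[26; 2, 10, 10, 2, 52]

a₀ = ⌊√701⌋ = 26.
With m₀=0, d₀=1 and mₖ₊₁ = dₖaₖ − mₖ, dₖ₊₁ = (n − mₖ₊₁²)/dₖ, aₖ₊₁ = ⌊(a₀+mₖ₊₁)/dₖ₊₁⌋:
  k=1: m=26, d=25, a=2
  k=2: m=24, d=5, a=10
  k=3: m=26, d=5, a=10
  k=4: m=24, d=25, a=2
  k=5: m=26, d=1, a=52
d=1 and a=2a₀=52 at k=5, so the next step gives (m, d) = (26, 25) again — its k=1 value — and the period has length 5.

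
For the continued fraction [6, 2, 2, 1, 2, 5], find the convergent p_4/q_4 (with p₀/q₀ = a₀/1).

122/19

Using pₖ = aₖpₖ₋₁ + pₖ₋₂, qₖ = aₖqₖ₋₁ + qₖ₋₂ (with p₋₁=1, p₋₂=0, q₋₁=0, q₋₂=1):
  k=0: a=6, p=6, q=1
  k=1: a=2, p=13, q=2
  k=2: a=2, p=32, q=5
  k=3: a=1, p=45, q=7
  k=4: a=2, p=122, q=19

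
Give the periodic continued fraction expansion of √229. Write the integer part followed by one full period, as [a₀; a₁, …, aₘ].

[15; 7, 1, 1, 7, 30]

a₀ = ⌊√229⌋ = 15.
With m₀=0, d₀=1 and mₖ₊₁ = dₖaₖ − mₖ, dₖ₊₁ = (n − mₖ₊₁²)/dₖ, aₖ₊₁ = ⌊(a₀+mₖ₊₁)/dₖ₊₁⌋:
  k=1: m=15, d=4, a=7
  k=2: m=13, d=15, a=1
  k=3: m=2, d=15, a=1
  k=4: m=13, d=4, a=7
  k=5: m=15, d=1, a=30
d=1 and a=2a₀=30 at k=5, so the next step gives (m, d) = (15, 4) again — its k=1 value — and the period has length 5.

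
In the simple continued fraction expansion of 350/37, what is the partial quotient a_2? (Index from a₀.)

5

350 = 9·37 + 17   →  a_0 = 9
37 = 2·17 + 3   →  a_1 = 2
17 = 5·3 + 2   →  a_2 = 5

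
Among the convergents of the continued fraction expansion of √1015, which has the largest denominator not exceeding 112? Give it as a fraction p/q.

2262/71

√1015 = [31; 1, 6, 10, 2, 10, 6, 1, 62, …] (period length 8).
Convergents:
  p_0/q_0 = 31/1
  p_1/q_1 = 32/1
  p_2/q_2 = 223/7
  p_3/q_3 = 2262/71
  p_4/q_4 = 4747/149
q_3 = 71 ≤ 112 < 149 = q_4, so the answer is 2262/71.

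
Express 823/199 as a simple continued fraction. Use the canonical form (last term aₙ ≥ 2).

[4; 7, 2, 1, 2, 3]

823 = 4×199 + 27
199 = 7×27 + 10
27 = 2×10 + 7
10 = 1×7 + 3
7 = 2×3 + 1
3 = 3×1 + 0  (stop)
So 823/199 = [4; 7, 2, 1, 2, 3].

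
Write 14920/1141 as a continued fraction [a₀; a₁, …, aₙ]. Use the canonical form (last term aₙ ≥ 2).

[13; 13, 8, 1, 2, 3]

14920 = 13·1141 + 87
1141 = 13·87 + 10
87 = 8·10 + 7
10 = 1·7 + 3
7 = 2·3 + 1
3 = 3·1 + 0  (stop)
So 14920/1141 = [13; 13, 8, 1, 2, 3].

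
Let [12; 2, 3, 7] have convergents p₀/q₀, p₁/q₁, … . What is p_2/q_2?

Using pₖ = aₖpₖ₋₁ + pₖ₋₂, qₖ = aₖqₖ₋₁ + qₖ₋₂ (with p₋₁=1, p₋₂=0, q₋₁=0, q₋₂=1):
  k=0: a=12, p=12, q=1
  k=1: a=2, p=25, q=2
  k=2: a=3, p=87, q=7

87/7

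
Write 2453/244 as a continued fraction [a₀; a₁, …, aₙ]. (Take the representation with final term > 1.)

[10; 18, 1, 3, 3]

2453 = 10×244 + 13
244 = 18×13 + 10
13 = 1×10 + 3
10 = 3×3 + 1
3 = 3×1 + 0  (stop)
So 2453/244 = [10; 18, 1, 3, 3].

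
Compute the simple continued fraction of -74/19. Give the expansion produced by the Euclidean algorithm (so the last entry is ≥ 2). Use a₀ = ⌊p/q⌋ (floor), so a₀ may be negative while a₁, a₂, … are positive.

-74 = -4*19 + 2
19 = 9*2 + 1
2 = 2*1 + 0  (stop)
So -74/19 = [-4; 9, 2].

[-4; 9, 2]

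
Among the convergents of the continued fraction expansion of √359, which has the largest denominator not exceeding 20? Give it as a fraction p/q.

√359 = [18; 1, 17, 1, 36, …] (period length 4).
Convergents:
  p_0/q_0 = 18/1
  p_1/q_1 = 19/1
  p_2/q_2 = 341/18
  p_3/q_3 = 360/19
  p_4/q_4 = 13301/702
q_3 = 19 ≤ 20 < 702 = q_4, so the answer is 360/19.

360/19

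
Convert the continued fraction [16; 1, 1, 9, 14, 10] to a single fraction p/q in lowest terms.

Fold from the inside: start with 10/1.
  14 + 1/10 = 141/10
  9 + 10/141 = 1279/141
  1 + 141/1279 = 1420/1279
  1 + 1279/1420 = 2699/1420
  16 + 1420/2699 = 44604/2699

44604/2699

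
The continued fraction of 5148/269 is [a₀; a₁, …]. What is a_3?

5148 = 19·269 + 37   →  a_0 = 19
269 = 7·37 + 10   →  a_1 = 7
37 = 3·10 + 7   →  a_2 = 3
10 = 1·7 + 3   →  a_3 = 1

1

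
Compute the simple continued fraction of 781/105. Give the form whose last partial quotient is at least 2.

781 = 7×105 + 46
105 = 2×46 + 13
46 = 3×13 + 7
13 = 1×7 + 6
7 = 1×6 + 1
6 = 6×1 + 0  (stop)
So 781/105 = [7; 2, 3, 1, 1, 6].

[7; 2, 3, 1, 1, 6]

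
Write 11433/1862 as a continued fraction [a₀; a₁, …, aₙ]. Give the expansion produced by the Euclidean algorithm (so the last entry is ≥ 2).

11433 = 6×1862 + 261
1862 = 7×261 + 35
261 = 7×35 + 16
35 = 2×16 + 3
16 = 5×3 + 1
3 = 3×1 + 0  (stop)
So 11433/1862 = [6; 7, 7, 2, 5, 3].

[6; 7, 7, 2, 5, 3]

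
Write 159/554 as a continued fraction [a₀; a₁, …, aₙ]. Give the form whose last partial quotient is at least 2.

159 = 0×554 + 159
554 = 3×159 + 77
159 = 2×77 + 5
77 = 15×5 + 2
5 = 2×2 + 1
2 = 2×1 + 0  (stop)
So 159/554 = [0; 3, 2, 15, 2, 2].

[0; 3, 2, 15, 2, 2]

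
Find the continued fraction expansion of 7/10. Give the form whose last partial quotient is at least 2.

[0; 1, 2, 3]

7 = 0×10 + 7
10 = 1×7 + 3
7 = 2×3 + 1
3 = 3×1 + 0  (stop)
So 7/10 = [0; 1, 2, 3].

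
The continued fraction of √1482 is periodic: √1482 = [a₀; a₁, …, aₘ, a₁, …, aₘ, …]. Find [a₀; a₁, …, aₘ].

[38; 2, 76]

a₀ = ⌊√1482⌋ = 38.
With m₀=0, d₀=1 and mₖ₊₁ = dₖaₖ − mₖ, dₖ₊₁ = (n − mₖ₊₁²)/dₖ, aₖ₊₁ = ⌊(a₀+mₖ₊₁)/dₖ₊₁⌋:
  k=1: m=38, d=38, a=2
  k=2: m=38, d=1, a=76
d=1 and a=2a₀=76 at k=2, so the next step gives (m, d) = (38, 38) again — its k=1 value — and the period has length 2.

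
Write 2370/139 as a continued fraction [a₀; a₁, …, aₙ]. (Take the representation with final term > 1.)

[17; 19, 1, 6]

2370 = 17*139 + 7
139 = 19*7 + 6
7 = 1*6 + 1
6 = 6*1 + 0  (stop)
So 2370/139 = [17; 19, 1, 6].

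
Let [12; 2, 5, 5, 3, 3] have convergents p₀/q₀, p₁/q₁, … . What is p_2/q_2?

Using pₖ = aₖpₖ₋₁ + pₖ₋₂, qₖ = aₖqₖ₋₁ + qₖ₋₂ (with p₋₁=1, p₋₂=0, q₋₁=0, q₋₂=1):
  k=0: a=12, p=12, q=1
  k=1: a=2, p=25, q=2
  k=2: a=5, p=137, q=11

137/11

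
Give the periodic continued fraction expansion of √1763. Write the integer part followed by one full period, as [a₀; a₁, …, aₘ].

a₀ = ⌊√1763⌋ = 41.
With m₀=0, d₀=1 and mₖ₊₁ = dₖaₖ − mₖ, dₖ₊₁ = (n − mₖ₊₁²)/dₖ, aₖ₊₁ = ⌊(a₀+mₖ₊₁)/dₖ₊₁⌋:
  k=1: m=41, d=82, a=1
  k=2: m=41, d=1, a=82
d=1 and a=2a₀=82 at k=2, so the next step gives (m, d) = (41, 82) again — its k=1 value — and the period has length 2.

[41; 1, 82]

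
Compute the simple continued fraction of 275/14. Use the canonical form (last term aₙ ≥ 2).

275 = 19*14 + 9
14 = 1*9 + 5
9 = 1*5 + 4
5 = 1*4 + 1
4 = 4*1 + 0  (stop)
So 275/14 = [19; 1, 1, 1, 4].

[19; 1, 1, 1, 4]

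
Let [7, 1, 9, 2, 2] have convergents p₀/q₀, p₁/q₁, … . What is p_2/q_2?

79/10

Using pₖ = aₖpₖ₋₁ + pₖ₋₂, qₖ = aₖqₖ₋₁ + qₖ₋₂ (with p₋₁=1, p₋₂=0, q₋₁=0, q₋₂=1):
  k=0: a=7, p=7, q=1
  k=1: a=1, p=8, q=1
  k=2: a=9, p=79, q=10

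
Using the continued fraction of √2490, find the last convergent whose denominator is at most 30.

499/10

√2490 = [49; 1, 8, 1, 98, …] (period length 4).
Convergents:
  p_0/q_0 = 49/1
  p_1/q_1 = 50/1
  p_2/q_2 = 449/9
  p_3/q_3 = 499/10
  p_4/q_4 = 49351/989
q_3 = 10 ≤ 30 < 989 = q_4, so the answer is 499/10.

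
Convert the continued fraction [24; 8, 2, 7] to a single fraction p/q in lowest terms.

3063/127

Using pₖ = aₖpₖ₋₁ + pₖ₋₂ and qₖ = aₖqₖ₋₁ + qₖ₋₂:
  k=0: a=24, p=24, q=1
  k=1: a=8, p=193, q=8
  k=2: a=2, p=410, q=17
  k=3: a=7, p=3063, q=127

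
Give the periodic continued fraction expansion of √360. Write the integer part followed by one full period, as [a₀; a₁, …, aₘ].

a₀ = ⌊√360⌋ = 18.
With m₀=0, d₀=1 and mₖ₊₁ = dₖaₖ − mₖ, dₖ₊₁ = (n − mₖ₊₁²)/dₖ, aₖ₊₁ = ⌊(a₀+mₖ₊₁)/dₖ₊₁⌋:
  k=1: m=18, d=36, a=1
  k=2: m=18, d=1, a=36
d=1 and a=2a₀=36 at k=2, so the next step gives (m, d) = (18, 36) again — its k=1 value — and the period has length 2.

[18; 1, 36]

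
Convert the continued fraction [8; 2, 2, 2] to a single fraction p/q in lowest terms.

101/12

Using pₖ = aₖpₖ₋₁ + pₖ₋₂ and qₖ = aₖqₖ₋₁ + qₖ₋₂:
  k=0: a=8, p=8, q=1
  k=1: a=2, p=17, q=2
  k=2: a=2, p=42, q=5
  k=3: a=2, p=101, q=12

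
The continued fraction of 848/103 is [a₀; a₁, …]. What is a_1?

4

848 = 8·103 + 24   →  a_0 = 8
103 = 4·24 + 7   →  a_1 = 4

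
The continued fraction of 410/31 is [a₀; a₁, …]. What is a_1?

410 = 13·31 + 7   →  a_0 = 13
31 = 4·7 + 3   →  a_1 = 4

4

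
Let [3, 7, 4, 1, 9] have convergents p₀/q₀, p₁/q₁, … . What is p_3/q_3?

113/36

Using pₖ = aₖpₖ₋₁ + pₖ₋₂, qₖ = aₖqₖ₋₁ + qₖ₋₂ (with p₋₁=1, p₋₂=0, q₋₁=0, q₋₂=1):
  k=0: a=3, p=3, q=1
  k=1: a=7, p=22, q=7
  k=2: a=4, p=91, q=29
  k=3: a=1, p=113, q=36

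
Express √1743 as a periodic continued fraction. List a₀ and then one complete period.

[41; 1, 2, 1, 82]

a₀ = ⌊√1743⌋ = 41.
With m₀=0, d₀=1 and mₖ₊₁ = dₖaₖ − mₖ, dₖ₊₁ = (n − mₖ₊₁²)/dₖ, aₖ₊₁ = ⌊(a₀+mₖ₊₁)/dₖ₊₁⌋:
  k=1: m=41, d=62, a=1
  k=2: m=21, d=21, a=2
  k=3: m=21, d=62, a=1
  k=4: m=41, d=1, a=82
d=1 and a=2a₀=82 at k=4, so the next step gives (m, d) = (41, 62) again — its k=1 value — and the period has length 4.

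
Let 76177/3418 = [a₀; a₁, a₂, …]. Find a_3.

15

76177 = 22·3418 + 981   →  a_0 = 22
3418 = 3·981 + 475   →  a_1 = 3
981 = 2·475 + 31   →  a_2 = 2
475 = 15·31 + 10   →  a_3 = 15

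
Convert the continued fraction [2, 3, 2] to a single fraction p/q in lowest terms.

Fold from the inside: start with 2/1.
  3 + 1/2 = 7/2
  2 + 2/7 = 16/7

16/7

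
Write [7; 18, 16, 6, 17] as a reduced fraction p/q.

212176/30073

Using pₖ = aₖpₖ₋₁ + pₖ₋₂ and qₖ = aₖqₖ₋₁ + qₖ₋₂:
  k=0: a=7, p=7, q=1
  k=1: a=18, p=127, q=18
  k=2: a=16, p=2039, q=289
  k=3: a=6, p=12361, q=1752
  k=4: a=17, p=212176, q=30073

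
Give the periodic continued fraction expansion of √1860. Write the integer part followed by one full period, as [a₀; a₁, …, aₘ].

[43; 7, 1, 4, 1, 7, 86]

a₀ = ⌊√1860⌋ = 43.
With m₀=0, d₀=1 and mₖ₊₁ = dₖaₖ − mₖ, dₖ₊₁ = (n − mₖ₊₁²)/dₖ, aₖ₊₁ = ⌊(a₀+mₖ₊₁)/dₖ₊₁⌋:
  k=1: m=43, d=11, a=7
  k=2: m=34, d=64, a=1
  k=3: m=30, d=15, a=4
  k=4: m=30, d=64, a=1
  k=5: m=34, d=11, a=7
  k=6: m=43, d=1, a=86
d=1 and a=2a₀=86 at k=6, so the next step gives (m, d) = (43, 11) again — its k=1 value — and the period has length 6.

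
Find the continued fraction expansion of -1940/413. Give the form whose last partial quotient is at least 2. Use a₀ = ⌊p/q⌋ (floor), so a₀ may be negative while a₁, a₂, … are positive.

[-5; 3, 3, 3, 2, 5]

-1940 = -5·413 + 125
413 = 3·125 + 38
125 = 3·38 + 11
38 = 3·11 + 5
11 = 2·5 + 1
5 = 5·1 + 0  (stop)
So -1940/413 = [-5; 3, 3, 3, 2, 5].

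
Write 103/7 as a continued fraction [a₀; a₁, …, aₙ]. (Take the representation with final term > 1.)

[14; 1, 2, 2]

103 = 14×7 + 5
7 = 1×5 + 2
5 = 2×2 + 1
2 = 2×1 + 0  (stop)
So 103/7 = [14; 1, 2, 2].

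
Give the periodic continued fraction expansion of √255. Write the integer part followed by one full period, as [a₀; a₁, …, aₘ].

[15; 1, 30]

a₀ = ⌊√255⌋ = 15.
With m₀=0, d₀=1 and mₖ₊₁ = dₖaₖ − mₖ, dₖ₊₁ = (n − mₖ₊₁²)/dₖ, aₖ₊₁ = ⌊(a₀+mₖ₊₁)/dₖ₊₁⌋:
  k=1: m=15, d=30, a=1
  k=2: m=15, d=1, a=30
d=1 and a=2a₀=30 at k=2, so the next step gives (m, d) = (15, 30) again — its k=1 value — and the period has length 2.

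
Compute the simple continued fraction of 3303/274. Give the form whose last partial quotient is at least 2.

3303 = 12×274 + 15
274 = 18×15 + 4
15 = 3×4 + 3
4 = 1×3 + 1
3 = 3×1 + 0  (stop)
So 3303/274 = [12; 18, 3, 1, 3].

[12; 18, 3, 1, 3]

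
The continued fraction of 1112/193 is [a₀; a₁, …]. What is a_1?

1112 = 5·193 + 147   →  a_0 = 5
193 = 1·147 + 46   →  a_1 = 1

1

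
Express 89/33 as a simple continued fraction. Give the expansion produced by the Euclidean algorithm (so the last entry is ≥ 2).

[2; 1, 2, 3, 3]

89 = 2*33 + 23
33 = 1*23 + 10
23 = 2*10 + 3
10 = 3*3 + 1
3 = 3*1 + 0  (stop)
So 89/33 = [2; 1, 2, 3, 3].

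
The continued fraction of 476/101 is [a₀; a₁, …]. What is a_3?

2

476 = 4·101 + 72   →  a_0 = 4
101 = 1·72 + 29   →  a_1 = 1
72 = 2·29 + 14   →  a_2 = 2
29 = 2·14 + 1   →  a_3 = 2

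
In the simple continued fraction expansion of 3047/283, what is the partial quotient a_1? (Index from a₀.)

1

3047 = 10·283 + 217   →  a_0 = 10
283 = 1·217 + 66   →  a_1 = 1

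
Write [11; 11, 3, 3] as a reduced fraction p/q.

1253/113

Using pₖ = aₖpₖ₋₁ + pₖ₋₂ and qₖ = aₖqₖ₋₁ + qₖ₋₂:
  k=0: a=11, p=11, q=1
  k=1: a=11, p=122, q=11
  k=2: a=3, p=377, q=34
  k=3: a=3, p=1253, q=113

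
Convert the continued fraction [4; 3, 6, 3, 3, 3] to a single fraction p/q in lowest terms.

Fold from the inside: start with 3/1.
  3 + 1/3 = 10/3
  3 + 3/10 = 33/10
  6 + 10/33 = 208/33
  3 + 33/208 = 657/208
  4 + 208/657 = 2836/657

2836/657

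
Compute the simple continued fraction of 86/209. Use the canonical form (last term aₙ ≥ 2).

[0; 2, 2, 3, 12]

86 = 0·209 + 86
209 = 2·86 + 37
86 = 2·37 + 12
37 = 3·12 + 1
12 = 12·1 + 0  (stop)
So 86/209 = [0; 2, 2, 3, 12].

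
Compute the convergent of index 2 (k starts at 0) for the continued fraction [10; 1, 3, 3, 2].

43/4

Using pₖ = aₖpₖ₋₁ + pₖ₋₂, qₖ = aₖqₖ₋₁ + qₖ₋₂ (with p₋₁=1, p₋₂=0, q₋₁=0, q₋₂=1):
  k=0: a=10, p=10, q=1
  k=1: a=1, p=11, q=1
  k=2: a=3, p=43, q=4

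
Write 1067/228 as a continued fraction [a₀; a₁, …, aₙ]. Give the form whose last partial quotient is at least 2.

[4; 1, 2, 8, 9]

1067 = 4·228 + 155
228 = 1·155 + 73
155 = 2·73 + 9
73 = 8·9 + 1
9 = 9·1 + 0  (stop)
So 1067/228 = [4; 1, 2, 8, 9].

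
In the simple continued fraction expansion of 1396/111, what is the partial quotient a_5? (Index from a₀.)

1396 = 12·111 + 64   →  a_0 = 12
111 = 1·64 + 47   →  a_1 = 1
64 = 1·47 + 17   →  a_2 = 1
47 = 2·17 + 13   →  a_3 = 2
17 = 1·13 + 4   →  a_4 = 1
13 = 3·4 + 1   →  a_5 = 3

3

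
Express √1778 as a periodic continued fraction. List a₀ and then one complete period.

a₀ = ⌊√1778⌋ = 42.

[42; 6, 84]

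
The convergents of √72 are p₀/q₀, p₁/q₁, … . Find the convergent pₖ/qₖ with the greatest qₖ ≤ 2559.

√72 = [8; 2, 16, …] (period length 2).
Convergents:
  p_0/q_0 = 8/1
  p_1/q_1 = 17/2
  p_2/q_2 = 280/33
  p_3/q_3 = 577/68
  p_4/q_4 = 9512/1121
  p_5/q_5 = 19601/2310
  p_6/q_6 = 323128/38081
q_5 = 2310 ≤ 2559 < 38081 = q_6, so the answer is 19601/2310.

19601/2310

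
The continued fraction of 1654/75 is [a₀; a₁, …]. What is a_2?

1

1654 = 22·75 + 4   →  a_0 = 22
75 = 18·4 + 3   →  a_1 = 18
4 = 1·3 + 1   →  a_2 = 1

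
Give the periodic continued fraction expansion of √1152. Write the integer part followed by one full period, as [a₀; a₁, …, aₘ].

[33; 1, 15, 1, 66]

a₀ = ⌊√1152⌋ = 33.
With m₀=0, d₀=1 and mₖ₊₁ = dₖaₖ − mₖ, dₖ₊₁ = (n − mₖ₊₁²)/dₖ, aₖ₊₁ = ⌊(a₀+mₖ₊₁)/dₖ₊₁⌋:
  k=1: m=33, d=63, a=1
  k=2: m=30, d=4, a=15
  k=3: m=30, d=63, a=1
  k=4: m=33, d=1, a=66
d=1 and a=2a₀=66 at k=4, so the next step gives (m, d) = (33, 63) again — its k=1 value — and the period has length 4.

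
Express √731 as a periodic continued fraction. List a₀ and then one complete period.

[27; 27, 54]

a₀ = ⌊√731⌋ = 27.
With m₀=0, d₀=1 and mₖ₊₁ = dₖaₖ − mₖ, dₖ₊₁ = (n − mₖ₊₁²)/dₖ, aₖ₊₁ = ⌊(a₀+mₖ₊₁)/dₖ₊₁⌋:
  k=1: m=27, d=2, a=27
  k=2: m=27, d=1, a=54
d=1 and a=2a₀=54 at k=2, so the next step gives (m, d) = (27, 2) again — its k=1 value — and the period has length 2.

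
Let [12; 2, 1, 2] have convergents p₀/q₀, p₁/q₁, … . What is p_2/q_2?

37/3

Using pₖ = aₖpₖ₋₁ + pₖ₋₂, qₖ = aₖqₖ₋₁ + qₖ₋₂ (with p₋₁=1, p₋₂=0, q₋₁=0, q₋₂=1):
  k=0: a=12, p=12, q=1
  k=1: a=2, p=25, q=2
  k=2: a=1, p=37, q=3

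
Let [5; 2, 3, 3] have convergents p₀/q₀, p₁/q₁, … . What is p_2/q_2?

Using pₖ = aₖpₖ₋₁ + pₖ₋₂, qₖ = aₖqₖ₋₁ + qₖ₋₂ (with p₋₁=1, p₋₂=0, q₋₁=0, q₋₂=1):
  k=0: a=5, p=5, q=1
  k=1: a=2, p=11, q=2
  k=2: a=3, p=38, q=7

38/7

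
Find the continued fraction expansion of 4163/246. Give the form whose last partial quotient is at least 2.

[16; 1, 11, 1, 18]

4163 = 16×246 + 227
246 = 1×227 + 19
227 = 11×19 + 18
19 = 1×18 + 1
18 = 18×1 + 0  (stop)
So 4163/246 = [16; 1, 11, 1, 18].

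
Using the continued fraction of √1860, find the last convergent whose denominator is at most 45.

1682/39

√1860 = [43; 7, 1, 4, 1, 7, 86, …] (period length 6).
Convergents:
  p_0/q_0 = 43/1
  p_1/q_1 = 302/7
  p_2/q_2 = 345/8
  p_3/q_3 = 1682/39
  p_4/q_4 = 2027/47
q_3 = 39 ≤ 45 < 47 = q_4, so the answer is 1682/39.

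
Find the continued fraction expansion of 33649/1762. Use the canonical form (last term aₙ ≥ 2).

33649 = 19*1762 + 171
1762 = 10*171 + 52
171 = 3*52 + 15
52 = 3*15 + 7
15 = 2*7 + 1
7 = 7*1 + 0  (stop)
So 33649/1762 = [19; 10, 3, 3, 2, 7].

[19; 10, 3, 3, 2, 7]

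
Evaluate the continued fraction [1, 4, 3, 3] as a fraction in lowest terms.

53/43

Fold from the inside: start with 3/1.
  3 + 1/3 = 10/3
  4 + 3/10 = 43/10
  1 + 10/43 = 53/43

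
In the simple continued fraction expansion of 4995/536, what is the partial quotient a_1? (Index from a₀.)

4995 = 9·536 + 171   →  a_0 = 9
536 = 3·171 + 23   →  a_1 = 3

3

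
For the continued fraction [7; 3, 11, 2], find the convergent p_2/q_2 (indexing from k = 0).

Using pₖ = aₖpₖ₋₁ + pₖ₋₂, qₖ = aₖqₖ₋₁ + qₖ₋₂ (with p₋₁=1, p₋₂=0, q₋₁=0, q₋₂=1):
  k=0: a=7, p=7, q=1
  k=1: a=3, p=22, q=3
  k=2: a=11, p=249, q=34

249/34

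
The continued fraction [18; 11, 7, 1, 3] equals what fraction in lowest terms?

6241/345

Fold from the inside: start with 3/1.
  1 + 1/3 = 4/3
  7 + 3/4 = 31/4
  11 + 4/31 = 345/31
  18 + 31/345 = 6241/345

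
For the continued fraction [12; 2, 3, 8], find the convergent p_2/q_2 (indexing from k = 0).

Using pₖ = aₖpₖ₋₁ + pₖ₋₂, qₖ = aₖqₖ₋₁ + qₖ₋₂ (with p₋₁=1, p₋₂=0, q₋₁=0, q₋₂=1):
  k=0: a=12, p=12, q=1
  k=1: a=2, p=25, q=2
  k=2: a=3, p=87, q=7

87/7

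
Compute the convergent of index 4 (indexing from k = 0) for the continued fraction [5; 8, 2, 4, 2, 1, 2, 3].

Using pₖ = aₖpₖ₋₁ + pₖ₋₂, qₖ = aₖqₖ₋₁ + qₖ₋₂ (with p₋₁=1, p₋₂=0, q₋₁=0, q₋₂=1):
  k=0: a=5, p=5, q=1
  k=1: a=8, p=41, q=8
  k=2: a=2, p=87, q=17
  k=3: a=4, p=389, q=76
  k=4: a=2, p=865, q=169

865/169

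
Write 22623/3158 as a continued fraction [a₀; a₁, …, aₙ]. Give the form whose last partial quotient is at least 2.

[7; 6, 9, 4, 3, 4]

22623 = 7×3158 + 517
3158 = 6×517 + 56
517 = 9×56 + 13
56 = 4×13 + 4
13 = 3×4 + 1
4 = 4×1 + 0  (stop)
So 22623/3158 = [7; 6, 9, 4, 3, 4].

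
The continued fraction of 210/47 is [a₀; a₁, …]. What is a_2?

7

210 = 4·47 + 22   →  a_0 = 4
47 = 2·22 + 3   →  a_1 = 2
22 = 7·3 + 1   →  a_2 = 7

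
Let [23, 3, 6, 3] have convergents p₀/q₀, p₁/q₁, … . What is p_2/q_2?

443/19

Using pₖ = aₖpₖ₋₁ + pₖ₋₂, qₖ = aₖqₖ₋₁ + qₖ₋₂ (with p₋₁=1, p₋₂=0, q₋₁=0, q₋₂=1):
  k=0: a=23, p=23, q=1
  k=1: a=3, p=70, q=3
  k=2: a=6, p=443, q=19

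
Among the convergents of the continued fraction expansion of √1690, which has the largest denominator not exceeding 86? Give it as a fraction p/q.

3001/73

√1690 = [41; 9, 8, 9, 82, …] (period length 4).
Convergents:
  p_0/q_0 = 41/1
  p_1/q_1 = 370/9
  p_2/q_2 = 3001/73
  p_3/q_3 = 27379/666
q_2 = 73 ≤ 86 < 666 = q_3, so the answer is 3001/73.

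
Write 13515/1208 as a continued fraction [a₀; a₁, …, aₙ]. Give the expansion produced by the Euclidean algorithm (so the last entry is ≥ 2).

13515 = 11·1208 + 227
1208 = 5·227 + 73
227 = 3·73 + 8
73 = 9·8 + 1
8 = 8·1 + 0  (stop)
So 13515/1208 = [11; 5, 3, 9, 8].

[11; 5, 3, 9, 8]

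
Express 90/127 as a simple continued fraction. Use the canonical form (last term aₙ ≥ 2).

90 = 0×127 + 90
127 = 1×90 + 37
90 = 2×37 + 16
37 = 2×16 + 5
16 = 3×5 + 1
5 = 5×1 + 0  (stop)
So 90/127 = [0; 1, 2, 2, 3, 5].

[0; 1, 2, 2, 3, 5]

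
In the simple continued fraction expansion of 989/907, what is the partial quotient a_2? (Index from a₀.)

989 = 1·907 + 82   →  a_0 = 1
907 = 11·82 + 5   →  a_1 = 11
82 = 16·5 + 2   →  a_2 = 16

16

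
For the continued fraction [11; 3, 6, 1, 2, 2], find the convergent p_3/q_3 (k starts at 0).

Using pₖ = aₖpₖ₋₁ + pₖ₋₂, qₖ = aₖqₖ₋₁ + qₖ₋₂ (with p₋₁=1, p₋₂=0, q₋₁=0, q₋₂=1):
  k=0: a=11, p=11, q=1
  k=1: a=3, p=34, q=3
  k=2: a=6, p=215, q=19
  k=3: a=1, p=249, q=22

249/22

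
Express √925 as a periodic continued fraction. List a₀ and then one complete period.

[30; 2, 2, 2, 2, 60]

a₀ = ⌊√925⌋ = 30.
With m₀=0, d₀=1 and mₖ₊₁ = dₖaₖ − mₖ, dₖ₊₁ = (n − mₖ₊₁²)/dₖ, aₖ₊₁ = ⌊(a₀+mₖ₊₁)/dₖ₊₁⌋:
  k=1: m=30, d=25, a=2
  k=2: m=20, d=21, a=2
  k=3: m=22, d=21, a=2
  k=4: m=20, d=25, a=2
  k=5: m=30, d=1, a=60
d=1 and a=2a₀=60 at k=5, so the next step gives (m, d) = (30, 25) again — its k=1 value — and the period has length 5.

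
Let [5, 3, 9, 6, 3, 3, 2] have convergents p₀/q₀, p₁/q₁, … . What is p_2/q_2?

149/28

Using pₖ = aₖpₖ₋₁ + pₖ₋₂, qₖ = aₖqₖ₋₁ + qₖ₋₂ (with p₋₁=1, p₋₂=0, q₋₁=0, q₋₂=1):
  k=0: a=5, p=5, q=1
  k=1: a=3, p=16, q=3
  k=2: a=9, p=149, q=28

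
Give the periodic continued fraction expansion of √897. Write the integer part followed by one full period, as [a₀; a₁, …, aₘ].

a₀ = ⌊√897⌋ = 29.
With m₀=0, d₀=1 and mₖ₊₁ = dₖaₖ − mₖ, dₖ₊₁ = (n − mₖ₊₁²)/dₖ, aₖ₊₁ = ⌊(a₀+mₖ₊₁)/dₖ₊₁⌋:
  k=1: m=29, d=56, a=1
  k=2: m=27, d=3, a=18
  k=3: m=27, d=56, a=1
  k=4: m=29, d=1, a=58
d=1 and a=2a₀=58 at k=4, so the next step gives (m, d) = (29, 56) again — its k=1 value — and the period has length 4.

[29; 1, 18, 1, 58]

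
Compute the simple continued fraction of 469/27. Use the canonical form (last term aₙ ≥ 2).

469 = 17·27 + 10
27 = 2·10 + 7
10 = 1·7 + 3
7 = 2·3 + 1
3 = 3·1 + 0  (stop)
So 469/27 = [17; 2, 1, 2, 3].

[17; 2, 1, 2, 3]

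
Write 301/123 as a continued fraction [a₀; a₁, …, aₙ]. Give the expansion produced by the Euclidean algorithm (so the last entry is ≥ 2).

301 = 2·123 + 55
123 = 2·55 + 13
55 = 4·13 + 3
13 = 4·3 + 1
3 = 3·1 + 0  (stop)
So 301/123 = [2; 2, 4, 4, 3].

[2; 2, 4, 4, 3]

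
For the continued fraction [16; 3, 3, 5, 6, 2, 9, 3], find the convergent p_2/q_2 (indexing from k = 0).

Using pₖ = aₖpₖ₋₁ + pₖ₋₂, qₖ = aₖqₖ₋₁ + qₖ₋₂ (with p₋₁=1, p₋₂=0, q₋₁=0, q₋₂=1):
  k=0: a=16, p=16, q=1
  k=1: a=3, p=49, q=3
  k=2: a=3, p=163, q=10

163/10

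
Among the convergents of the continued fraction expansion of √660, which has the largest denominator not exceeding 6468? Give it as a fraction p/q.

√660 = [25; 1, 2, 4, 2, 1, 50, …] (period length 6).
Convergents:
  p_0/q_0 = 25/1
  p_1/q_1 = 26/1
  p_2/q_2 = 77/3
  p_3/q_3 = 334/13
  p_4/q_4 = 745/29
  p_5/q_5 = 1079/42
  p_6/q_6 = 54695/2129
  p_7/q_7 = 55774/2171
  p_8/q_8 = 166243/6471
q_7 = 2171 ≤ 6468 < 6471 = q_8, so the answer is 55774/2171.

55774/2171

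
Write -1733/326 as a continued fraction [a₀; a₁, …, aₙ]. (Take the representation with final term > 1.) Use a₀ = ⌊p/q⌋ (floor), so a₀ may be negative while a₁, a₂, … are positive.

-1733 = -6·326 + 223
326 = 1·223 + 103
223 = 2·103 + 17
103 = 6·17 + 1
17 = 17·1 + 0  (stop)
So -1733/326 = [-6; 1, 2, 6, 17].

[-6; 1, 2, 6, 17]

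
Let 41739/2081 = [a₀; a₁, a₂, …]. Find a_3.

19

41739 = 20·2081 + 119   →  a_0 = 20
2081 = 17·119 + 58   →  a_1 = 17
119 = 2·58 + 3   →  a_2 = 2
58 = 19·3 + 1   →  a_3 = 19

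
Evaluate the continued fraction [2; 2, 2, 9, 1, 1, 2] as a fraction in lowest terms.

Using pₖ = aₖpₖ₋₁ + pₖ₋₂ and qₖ = aₖqₖ₋₁ + qₖ₋₂:
  k=0: a=2, p=2, q=1
  k=1: a=2, p=5, q=2
  k=2: a=2, p=12, q=5
  k=3: a=9, p=113, q=47
  k=4: a=1, p=125, q=52
  k=5: a=1, p=238, q=99
  k=6: a=2, p=601, q=250

601/250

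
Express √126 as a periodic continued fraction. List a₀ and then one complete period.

[11; 4, 2, 4, 22]

a₀ = ⌊√126⌋ = 11.
With m₀=0, d₀=1 and mₖ₊₁ = dₖaₖ − mₖ, dₖ₊₁ = (n − mₖ₊₁²)/dₖ, aₖ₊₁ = ⌊(a₀+mₖ₊₁)/dₖ₊₁⌋:
  k=1: m=11, d=5, a=4
  k=2: m=9, d=9, a=2
  k=3: m=9, d=5, a=4
  k=4: m=11, d=1, a=22
d=1 and a=2a₀=22 at k=4, so the next step gives (m, d) = (11, 5) again — its k=1 value — and the period has length 4.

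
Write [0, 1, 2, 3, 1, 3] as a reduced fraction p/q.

Using pₖ = aₖpₖ₋₁ + pₖ₋₂ and qₖ = aₖqₖ₋₁ + qₖ₋₂:
  k=0: a=0, p=0, q=1
  k=1: a=1, p=1, q=1
  k=2: a=2, p=2, q=3
  k=3: a=3, p=7, q=10
  k=4: a=1, p=9, q=13
  k=5: a=3, p=34, q=49

34/49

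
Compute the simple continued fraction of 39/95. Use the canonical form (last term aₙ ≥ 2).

[0; 2, 2, 3, 2, 2]

39 = 0*95 + 39
95 = 2*39 + 17
39 = 2*17 + 5
17 = 3*5 + 2
5 = 2*2 + 1
2 = 2*1 + 0  (stop)
So 39/95 = [0; 2, 2, 3, 2, 2].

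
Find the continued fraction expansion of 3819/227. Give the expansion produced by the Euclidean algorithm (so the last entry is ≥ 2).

3819 = 16×227 + 187
227 = 1×187 + 40
187 = 4×40 + 27
40 = 1×27 + 13
27 = 2×13 + 1
13 = 13×1 + 0  (stop)
So 3819/227 = [16; 1, 4, 1, 2, 13].

[16; 1, 4, 1, 2, 13]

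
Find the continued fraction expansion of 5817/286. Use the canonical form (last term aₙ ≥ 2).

[20; 2, 1, 18, 2, 2]

5817 = 20×286 + 97
286 = 2×97 + 92
97 = 1×92 + 5
92 = 18×5 + 2
5 = 2×2 + 1
2 = 2×1 + 0  (stop)
So 5817/286 = [20; 2, 1, 18, 2, 2].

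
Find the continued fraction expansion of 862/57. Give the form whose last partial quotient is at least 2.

[15; 8, 7]

862 = 15·57 + 7
57 = 8·7 + 1
7 = 7·1 + 0  (stop)
So 862/57 = [15; 8, 7].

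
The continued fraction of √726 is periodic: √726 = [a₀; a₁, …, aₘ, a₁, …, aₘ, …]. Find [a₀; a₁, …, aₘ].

a₀ = ⌊√726⌋ = 26.
With m₀=0, d₀=1 and mₖ₊₁ = dₖaₖ − mₖ, dₖ₊₁ = (n − mₖ₊₁²)/dₖ, aₖ₊₁ = ⌊(a₀+mₖ₊₁)/dₖ₊₁⌋:
  k=1: m=26, d=50, a=1
  k=2: m=24, d=3, a=16
  k=3: m=24, d=50, a=1
  k=4: m=26, d=1, a=52
d=1 and a=2a₀=52 at k=4, so the next step gives (m, d) = (26, 50) again — its k=1 value — and the period has length 4.

[26; 1, 16, 1, 52]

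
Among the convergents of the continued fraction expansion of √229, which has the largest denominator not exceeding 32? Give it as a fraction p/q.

227/15

√229 = [15; 7, 1, 1, 7, 30, …] (period length 5).
Convergents:
  p_0/q_0 = 15/1
  p_1/q_1 = 106/7
  p_2/q_2 = 121/8
  p_3/q_3 = 227/15
  p_4/q_4 = 1710/113
q_3 = 15 ≤ 32 < 113 = q_4, so the answer is 227/15.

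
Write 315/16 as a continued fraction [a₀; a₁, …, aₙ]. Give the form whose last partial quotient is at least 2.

[19; 1, 2, 5]

315 = 19·16 + 11
16 = 1·11 + 5
11 = 2·5 + 1
5 = 5·1 + 0  (stop)
So 315/16 = [19; 1, 2, 5].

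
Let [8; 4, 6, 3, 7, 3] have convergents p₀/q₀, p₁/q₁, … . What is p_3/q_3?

Using pₖ = aₖpₖ₋₁ + pₖ₋₂, qₖ = aₖqₖ₋₁ + qₖ₋₂ (with p₋₁=1, p₋₂=0, q₋₁=0, q₋₂=1):
  k=0: a=8, p=8, q=1
  k=1: a=4, p=33, q=4
  k=2: a=6, p=206, q=25
  k=3: a=3, p=651, q=79

651/79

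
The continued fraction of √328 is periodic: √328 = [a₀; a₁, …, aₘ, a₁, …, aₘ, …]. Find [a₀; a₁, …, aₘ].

[18; 9, 36]

a₀ = ⌊√328⌋ = 18.
With m₀=0, d₀=1 and mₖ₊₁ = dₖaₖ − mₖ, dₖ₊₁ = (n − mₖ₊₁²)/dₖ, aₖ₊₁ = ⌊(a₀+mₖ₊₁)/dₖ₊₁⌋:
  k=1: m=18, d=4, a=9
  k=2: m=18, d=1, a=36
d=1 and a=2a₀=36 at k=2, so the next step gives (m, d) = (18, 4) again — its k=1 value — and the period has length 2.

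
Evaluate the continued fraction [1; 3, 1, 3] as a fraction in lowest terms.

19/15

Fold from the inside: start with 3/1.
  1 + 1/3 = 4/3
  3 + 3/4 = 15/4
  1 + 4/15 = 19/15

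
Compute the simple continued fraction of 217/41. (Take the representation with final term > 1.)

[5; 3, 2, 2, 2]

217 = 5×41 + 12
41 = 3×12 + 5
12 = 2×5 + 2
5 = 2×2 + 1
2 = 2×1 + 0  (stop)
So 217/41 = [5; 3, 2, 2, 2].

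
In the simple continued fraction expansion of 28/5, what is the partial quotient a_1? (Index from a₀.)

28 = 5·5 + 3   →  a_0 = 5
5 = 1·3 + 2   →  a_1 = 1

1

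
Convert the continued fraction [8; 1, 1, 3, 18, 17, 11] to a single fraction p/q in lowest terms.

Fold from the inside: start with 11/1.
  17 + 1/11 = 188/11
  18 + 11/188 = 3395/188
  3 + 188/3395 = 10373/3395
  1 + 3395/10373 = 13768/10373
  1 + 10373/13768 = 24141/13768
  8 + 13768/24141 = 206896/24141

206896/24141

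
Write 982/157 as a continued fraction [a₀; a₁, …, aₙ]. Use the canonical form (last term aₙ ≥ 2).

[6; 3, 1, 12, 3]

982 = 6·157 + 40
157 = 3·40 + 37
40 = 1·37 + 3
37 = 12·3 + 1
3 = 3·1 + 0  (stop)
So 982/157 = [6; 3, 1, 12, 3].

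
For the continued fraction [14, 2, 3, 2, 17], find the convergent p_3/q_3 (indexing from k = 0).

231/16

Using pₖ = aₖpₖ₋₁ + pₖ₋₂, qₖ = aₖqₖ₋₁ + qₖ₋₂ (with p₋₁=1, p₋₂=0, q₋₁=0, q₋₂=1):
  k=0: a=14, p=14, q=1
  k=1: a=2, p=29, q=2
  k=2: a=3, p=101, q=7
  k=3: a=2, p=231, q=16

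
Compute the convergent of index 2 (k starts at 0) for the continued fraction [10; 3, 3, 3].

103/10

Using pₖ = aₖpₖ₋₁ + pₖ₋₂, qₖ = aₖqₖ₋₁ + qₖ₋₂ (with p₋₁=1, p₋₂=0, q₋₁=0, q₋₂=1):
  k=0: a=10, p=10, q=1
  k=1: a=3, p=31, q=3
  k=2: a=3, p=103, q=10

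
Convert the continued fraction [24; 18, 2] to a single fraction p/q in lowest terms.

Using pₖ = aₖpₖ₋₁ + pₖ₋₂ and qₖ = aₖqₖ₋₁ + qₖ₋₂:
  k=0: a=24, p=24, q=1
  k=1: a=18, p=433, q=18
  k=2: a=2, p=890, q=37

890/37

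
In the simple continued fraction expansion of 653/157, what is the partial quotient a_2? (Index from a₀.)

653 = 4·157 + 25   →  a_0 = 4
157 = 6·25 + 7   →  a_1 = 6
25 = 3·7 + 4   →  a_2 = 3

3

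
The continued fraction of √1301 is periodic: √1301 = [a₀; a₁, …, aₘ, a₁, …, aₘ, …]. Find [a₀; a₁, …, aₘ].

a₀ = ⌊√1301⌋ = 36.
With m₀=0, d₀=1 and mₖ₊₁ = dₖaₖ − mₖ, dₖ₊₁ = (n − mₖ₊₁²)/dₖ, aₖ₊₁ = ⌊(a₀+mₖ₊₁)/dₖ₊₁⌋:
  k=1: m=36, d=5, a=14
  k=2: m=34, d=29, a=2
  k=3: m=24, d=25, a=2
  k=4: m=26, d=25, a=2
  k=5: m=24, d=29, a=2
  k=6: m=34, d=5, a=14
  k=7: m=36, d=1, a=72
d=1 and a=2a₀=72 at k=7, so the next step gives (m, d) = (36, 5) again — its k=1 value — and the period has length 7.

[36; 14, 2, 2, 2, 2, 14, 72]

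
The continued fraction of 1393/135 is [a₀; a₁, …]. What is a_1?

1393 = 10·135 + 43   →  a_0 = 10
135 = 3·43 + 6   →  a_1 = 3

3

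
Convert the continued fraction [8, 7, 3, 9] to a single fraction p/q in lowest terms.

Using pₖ = aₖpₖ₋₁ + pₖ₋₂ and qₖ = aₖqₖ₋₁ + qₖ₋₂:
  k=0: a=8, p=8, q=1
  k=1: a=7, p=57, q=7
  k=2: a=3, p=179, q=22
  k=3: a=9, p=1668, q=205

1668/205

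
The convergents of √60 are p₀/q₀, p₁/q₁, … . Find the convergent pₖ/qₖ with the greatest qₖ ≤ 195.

1433/185

√60 = [7; 1, 2, 1, 14, …] (period length 4).
Convergents:
  p_0/q_0 = 7/1
  p_1/q_1 = 8/1
  p_2/q_2 = 23/3
  p_3/q_3 = 31/4
  p_4/q_4 = 457/59
  p_5/q_5 = 488/63
  p_6/q_6 = 1433/185
  p_7/q_7 = 1921/248
q_6 = 185 ≤ 195 < 248 = q_7, so the answer is 1433/185.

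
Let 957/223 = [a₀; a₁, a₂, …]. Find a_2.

2

957 = 4·223 + 65   →  a_0 = 4
223 = 3·65 + 28   →  a_1 = 3
65 = 2·28 + 9   →  a_2 = 2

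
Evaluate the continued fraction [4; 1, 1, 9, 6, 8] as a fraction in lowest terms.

4286/947

Using pₖ = aₖpₖ₋₁ + pₖ₋₂ and qₖ = aₖqₖ₋₁ + qₖ₋₂:
  k=0: a=4, p=4, q=1
  k=1: a=1, p=5, q=1
  k=2: a=1, p=9, q=2
  k=3: a=9, p=86, q=19
  k=4: a=6, p=525, q=116
  k=5: a=8, p=4286, q=947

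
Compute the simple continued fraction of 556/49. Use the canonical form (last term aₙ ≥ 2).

556 = 11·49 + 17
49 = 2·17 + 15
17 = 1·15 + 2
15 = 7·2 + 1
2 = 2·1 + 0  (stop)
So 556/49 = [11; 2, 1, 7, 2].

[11; 2, 1, 7, 2]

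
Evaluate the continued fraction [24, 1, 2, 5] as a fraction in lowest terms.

Using pₖ = aₖpₖ₋₁ + pₖ₋₂ and qₖ = aₖqₖ₋₁ + qₖ₋₂:
  k=0: a=24, p=24, q=1
  k=1: a=1, p=25, q=1
  k=2: a=2, p=74, q=3
  k=3: a=5, p=395, q=16

395/16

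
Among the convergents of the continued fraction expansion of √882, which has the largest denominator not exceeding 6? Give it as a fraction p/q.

√882 = [29; 1, 2, 3, 6, 3, 2, 1, 58, …] (period length 8).
Convergents:
  p_0/q_0 = 29/1
  p_1/q_1 = 30/1
  p_2/q_2 = 89/3
  p_3/q_3 = 297/10
q_2 = 3 ≤ 6 < 10 = q_3, so the answer is 89/3.

89/3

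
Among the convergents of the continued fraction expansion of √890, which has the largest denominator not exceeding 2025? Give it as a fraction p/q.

53371/1789

√890 = [29; 1, 4, 1, 58, …] (period length 4).
Convergents:
  p_0/q_0 = 29/1
  p_1/q_1 = 30/1
  p_2/q_2 = 149/5
  p_3/q_3 = 179/6
  p_4/q_4 = 10531/353
  p_5/q_5 = 10710/359
  p_6/q_6 = 53371/1789
  p_7/q_7 = 64081/2148
q_6 = 1789 ≤ 2025 < 2148 = q_7, so the answer is 53371/1789.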